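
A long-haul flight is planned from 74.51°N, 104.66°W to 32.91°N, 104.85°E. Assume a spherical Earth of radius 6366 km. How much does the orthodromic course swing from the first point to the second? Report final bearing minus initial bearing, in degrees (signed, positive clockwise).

-146.0°

Initial bearing θ₁ = atan2(sin Δλ cos φ₂, cos φ₁ sin φ₂ − sin φ₁ cos φ₂ cos Δλ) = 334.04°
Final bearing θ₂ = (initial bearing from the destination back to the start) + 180° = 188.01°
Δθ = θ₂ − θ₁ = -146.0°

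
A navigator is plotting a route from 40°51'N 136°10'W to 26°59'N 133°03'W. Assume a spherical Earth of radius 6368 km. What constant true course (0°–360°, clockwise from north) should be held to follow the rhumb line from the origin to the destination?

Meridional parts: M(φ₁)=+0.7824, M(φ₂)=+0.4894 → ΔM = -0.2930;  Δλ = +0.0544 rad
tan C = Δλ / ΔM = -0.1856 → C = 169.48°

169.5°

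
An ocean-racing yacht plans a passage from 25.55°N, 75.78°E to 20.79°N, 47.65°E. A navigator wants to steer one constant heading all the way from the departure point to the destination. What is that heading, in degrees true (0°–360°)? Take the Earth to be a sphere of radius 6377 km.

Meridional parts: M(φ₁)=+0.4615, M(φ₂)=+0.3711 → ΔM = -0.0904;  Δλ = -0.4910 rad
tan C = Δλ / ΔM = +5.4309 → C = 259.57°

259.6°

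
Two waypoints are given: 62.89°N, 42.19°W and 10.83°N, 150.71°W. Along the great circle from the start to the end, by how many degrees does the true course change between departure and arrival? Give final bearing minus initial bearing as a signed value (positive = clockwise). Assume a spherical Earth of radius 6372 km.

Initial bearing θ₁ = atan2(sin Δλ cos φ₂, cos φ₁ sin φ₂ − sin φ₁ cos φ₂ cos Δλ) = 291.31°
Final bearing θ₂ = (initial bearing from the destination back to the start) + 180° = 205.61°
Δθ = θ₂ − θ₁ = -85.7°

-85.7°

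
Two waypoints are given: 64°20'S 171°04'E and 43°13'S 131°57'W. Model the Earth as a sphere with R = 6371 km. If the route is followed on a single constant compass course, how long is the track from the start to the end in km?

Rhumb course C = atan2(Δλ, Δψ) with Δψ = ln[tan(π/4+φ₂/2)/tan(π/4+φ₁/2)] = +0.6412, Δλ = +0.9945 → C = 57.19°
d = R·|Δφ| / |cos C| = 6371·0.36856 / 0.54189 = 4333 km

4333 km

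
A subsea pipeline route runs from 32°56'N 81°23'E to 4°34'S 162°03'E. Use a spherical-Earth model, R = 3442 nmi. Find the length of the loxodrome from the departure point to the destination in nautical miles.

Rhumb course C = atan2(Δλ, Δψ) with Δψ = ln[tan(π/4+φ₂/2)/tan(π/4+φ₁/2)] = -0.6891, Δλ = +1.4079 → C = 116.08°
d = R·|Δφ| / |cos C| = 3442·0.65450 / 0.43963 = 5124 nmi

5124 nmi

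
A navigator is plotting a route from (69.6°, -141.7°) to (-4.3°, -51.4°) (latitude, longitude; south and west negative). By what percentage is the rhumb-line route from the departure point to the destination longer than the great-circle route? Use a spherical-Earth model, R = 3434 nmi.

4.6%

Great circle: σ = 1.6430 rad → d_gc = Rσ = 5641.9 nmi
Rhumb: Δφ = -1.2898, Δλ = +1.5760, Δψ = -1.7903, q = Δφ/Δψ = 0.7204 → d_rh = R√(Δφ²+q²Δλ²) = 5900.8 nmi
Excess = (5900.8 − 5641.9) / 5641.9 = 258.9 / 5641.9 = 4.59% ≈ 4.6%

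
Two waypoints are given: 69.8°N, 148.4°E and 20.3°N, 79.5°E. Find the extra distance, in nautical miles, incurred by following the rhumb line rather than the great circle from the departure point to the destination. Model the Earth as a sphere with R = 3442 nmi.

Great circle: cos σ = sin φ₁ sin φ₂ + cos φ₁ cos φ₂ cos Δλ,  σ = 1.1128 rad → d_gc = 3830.1 nmi
Rhumb line: Δψ = -1.3633, q = Δφ/Δψ = 0.6337, d_rh = R√(Δφ²+q²Δλ²) = 3965.2 nmi
Excess = 3965.2 − 3830.1 = 135.1 ≈ 135 nmi

135 nmi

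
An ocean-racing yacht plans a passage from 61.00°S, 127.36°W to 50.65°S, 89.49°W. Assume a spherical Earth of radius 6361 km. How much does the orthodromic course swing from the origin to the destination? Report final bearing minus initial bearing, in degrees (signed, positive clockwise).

At departure: θ₁ = atan2(sin Δλ cos φ₂, cos φ₁ sin φ₂ − sin φ₁ cos φ₂ cos Δλ) = 80.82°
At arrival: θ₂ = atan2(sin Δλ cos φ₁, −cos φ₂ sin φ₁ + sin φ₂ cos φ₁ cos Δλ) = 49.01°
Δθ = θ₂ − θ₁ = -31.8°

-31.8°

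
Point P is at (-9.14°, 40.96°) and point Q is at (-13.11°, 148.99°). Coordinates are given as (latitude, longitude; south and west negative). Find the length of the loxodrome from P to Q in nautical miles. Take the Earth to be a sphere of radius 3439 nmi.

Δψ = ln[tan(π/4+φ₂/2)/tan(π/4+φ₁/2)] = -0.0706;  Δφ = -0.0693 rad,  Δλ = +1.8855 rad
q = Δφ/Δψ = 0.9810
d = R·√(Δφ² + q²Δλ²) = 3439·1.85095 = 6365 nmi

6365 nmi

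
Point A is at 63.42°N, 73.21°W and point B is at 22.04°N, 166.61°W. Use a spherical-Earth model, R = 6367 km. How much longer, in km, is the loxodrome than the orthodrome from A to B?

Great circle: cos σ = sin φ₁ sin φ₂ + cos φ₁ cos φ₂ cos Δλ,  σ = 1.2546 rad → d_gc = 7987.8 km
Rhumb line: Δψ = -1.0485, q = Δφ/Δψ = 0.6888, d_rh = R√(Δφ²+q²Δλ²) = 8500.2 km
Excess = 8500.2 − 7987.8 = 512.4 ≈ 512 km

512 km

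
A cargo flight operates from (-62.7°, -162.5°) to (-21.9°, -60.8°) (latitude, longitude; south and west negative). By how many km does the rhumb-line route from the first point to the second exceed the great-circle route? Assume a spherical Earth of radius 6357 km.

652 km

Great circle: cos σ = sin φ₁ sin φ₂ + cos φ₁ cos φ₂ cos Δλ,  σ = 1.3231 rad → d_gc = 8411.1 km
Rhumb line: Δψ = +1.0234, q = Δφ/Δψ = 0.6958, d_rh = R√(Δφ²+q²Δλ²) = 9062.7 km
Excess = 9062.7 − 8411.1 = 651.6 ≈ 652 km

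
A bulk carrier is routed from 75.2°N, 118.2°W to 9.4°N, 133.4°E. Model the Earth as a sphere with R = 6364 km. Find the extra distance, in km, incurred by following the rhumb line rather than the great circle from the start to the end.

882 km

Great circle: cos σ = sin φ₁ sin φ₂ + cos φ₁ cos φ₂ cos Δλ,  σ = 1.4924 rad → d_gc = 9497.36 km
Rhumb line: Δψ = -1.8764, q = Δφ/Δψ = 0.6120, d_rh = R√(Δφ²+q²Δλ²) = 10378.89 km
Excess = 10378.89 − 9497.36 = 881.53 ≈ 882 km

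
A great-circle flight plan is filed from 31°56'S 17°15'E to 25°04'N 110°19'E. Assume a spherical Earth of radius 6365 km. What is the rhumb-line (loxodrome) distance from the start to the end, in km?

11737 km

Rhumb course C = atan2(Δλ, Δψ) with Δψ = ln[tan(π/4+φ₂/2)/tan(π/4+φ₁/2)] = +1.0408, Δλ = +1.6243 → C = 57.35°
d = R·|Δφ| / |cos C| = 6365·0.99484 / 0.53952 = 11737 km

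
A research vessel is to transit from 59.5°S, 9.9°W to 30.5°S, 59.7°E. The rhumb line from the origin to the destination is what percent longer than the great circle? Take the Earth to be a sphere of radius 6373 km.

Great circle: σ = 0.9401 rad → d_gc = Rσ = 5991.0 km
Rhumb: Δφ = +0.5061, Δλ = +1.2147, Δψ = +0.7402, q = Δφ/Δψ = 0.6838 → d_rh = R√(Δφ²+q²Δλ²) = 6198.9 km
Excess = (6198.9 − 5991.0) / 5991.0 = 207.9 / 5991.0 = 3.47% ≈ 3.5%

3.5%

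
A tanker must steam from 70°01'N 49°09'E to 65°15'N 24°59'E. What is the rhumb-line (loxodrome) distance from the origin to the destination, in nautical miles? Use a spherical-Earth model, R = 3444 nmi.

Δψ = ln[tan(π/4+φ₂/2)/tan(π/4+φ₁/2)] = -0.2194;  Δφ = -0.0832 rad,  Δλ = -0.4218 rad
q = Δφ/Δψ = 0.3791
d = R·√(Δφ² + q²Δλ²) = 3444·0.18026 = 621 nmi

621 nmi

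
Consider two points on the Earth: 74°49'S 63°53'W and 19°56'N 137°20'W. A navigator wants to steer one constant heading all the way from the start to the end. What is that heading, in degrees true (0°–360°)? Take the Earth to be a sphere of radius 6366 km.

331.6°

Δψ = ln[tan(π/4+φ₂/2)/tan(π/4+φ₁/2)] = +2.3704
Δλ = -1.2819 rad (taken the short way round)
course = atan2(Δλ, Δψ) = 331.60°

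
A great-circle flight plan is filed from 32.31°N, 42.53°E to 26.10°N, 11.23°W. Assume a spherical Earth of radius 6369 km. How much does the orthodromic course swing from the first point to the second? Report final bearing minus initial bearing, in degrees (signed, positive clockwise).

At departure: θ₁ = atan2(sin Δλ cos φ₂, cos φ₁ sin φ₂ − sin φ₁ cos φ₂ cos Δλ) = 276.93°
At arrival: θ₂ = atan2(sin Δλ cos φ₁, −cos φ₂ sin φ₁ + sin φ₂ cos φ₁ cos Δλ) = 249.11°
Δθ = θ₂ − θ₁ = -27.8°

-27.8°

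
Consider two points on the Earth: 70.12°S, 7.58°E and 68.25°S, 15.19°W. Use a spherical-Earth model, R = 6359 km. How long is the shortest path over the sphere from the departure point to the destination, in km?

cos σ = sin φ₁ sin φ₂ + cos φ₁ cos φ₂ cos Δλ
      = sin(-70.12°)sin(-68.25°) + cos(-70.12°)cos(-68.25°)cos(-22.77°) = 0.9896
σ = 8.252° → d = Rσ = 6359·0.14402 = 916 km

916 km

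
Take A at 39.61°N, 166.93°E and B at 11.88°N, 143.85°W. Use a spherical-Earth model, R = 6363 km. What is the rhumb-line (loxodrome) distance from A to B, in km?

Δψ = ln[tan(π/4+φ₂/2)/tan(π/4+φ₁/2)] = -0.5452;  Δφ = -0.4840 rad,  Δλ = +0.8591 rad
q = Δφ/Δψ = 0.8877
d = R·√(Δφ² + q²Δλ²) = 6363·0.90320 = 5747 km

5747 km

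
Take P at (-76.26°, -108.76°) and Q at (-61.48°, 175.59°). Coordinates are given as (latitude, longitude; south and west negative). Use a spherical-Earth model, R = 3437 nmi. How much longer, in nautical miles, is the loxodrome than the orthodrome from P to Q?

Great circle: cos σ = sin φ₁ sin φ₂ + cos φ₁ cos φ₂ cos Δλ,  σ = 0.4915 rad → d_gc = 1689.4 nmi
Rhumb line: Δψ = +0.7464, q = Δφ/Δψ = 0.3456, d_rh = R√(Δφ²+q²Δλ²) = 1801.6 nmi
Excess = 1801.6 − 1689.4 = 112.2 ≈ 112 nmi

112 nmi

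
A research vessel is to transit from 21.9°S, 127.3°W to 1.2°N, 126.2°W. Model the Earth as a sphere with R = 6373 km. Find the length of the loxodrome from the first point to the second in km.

2572 km

Rhumb course C = atan2(Δλ, Δψ) with Δψ = ln[tan(π/4+φ₂/2)/tan(π/4+φ₁/2)] = +0.4128, Δλ = +0.0192 → C = 2.66°
d = R·|Δφ| / |cos C| = 6373·0.40317 / 0.99892 = 2572 km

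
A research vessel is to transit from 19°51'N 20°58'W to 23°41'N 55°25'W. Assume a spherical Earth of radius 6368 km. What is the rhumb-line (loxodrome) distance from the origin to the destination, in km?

Rhumb course C = atan2(Δλ, Δψ) with Δψ = ln[tan(π/4+φ₂/2)/tan(π/4+φ₁/2)] = +0.0721, Δλ = -0.6013 → C = 276.83°
d = R·|Δφ| / |cos C| = 6368·0.06690 / 0.11899 = 3580 km

3580 km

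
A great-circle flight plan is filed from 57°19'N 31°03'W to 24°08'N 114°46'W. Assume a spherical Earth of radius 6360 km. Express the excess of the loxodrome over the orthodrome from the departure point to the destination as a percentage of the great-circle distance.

Great circle: σ = 1.1614 rad → d_gc = Rσ = 7386.5 km
Rhumb: Δφ = -0.5792, Δλ = -1.4611, Δψ = -0.7926, q = Δφ/Δψ = 0.7307 → d_rh = R√(Δφ²+q²Δλ²) = 7724.9 km
Excess = (7724.9 − 7386.5) / 7386.5 = 338.4 / 7386.5 = 4.58% ≈ 4.6%

4.6%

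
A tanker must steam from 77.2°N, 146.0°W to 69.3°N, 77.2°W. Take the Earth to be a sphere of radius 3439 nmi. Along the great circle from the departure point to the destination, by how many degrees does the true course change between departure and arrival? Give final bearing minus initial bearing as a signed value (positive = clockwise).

+66.6°

Initial bearing θ₁ = atan2(sin Δλ cos φ₂, cos φ₁ sin φ₂ − sin φ₁ cos φ₂ cos Δλ) = 75.93°
Final bearing θ₂ = (initial bearing from the destination back to the start) + 180° = 142.56°
Δθ = θ₂ − θ₁ = +66.6°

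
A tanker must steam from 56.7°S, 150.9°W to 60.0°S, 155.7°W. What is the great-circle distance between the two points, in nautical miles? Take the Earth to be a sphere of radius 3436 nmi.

Haversine: a = sin²(Δφ/2)+cos φ₁ cos φ₂ sin²(Δλ/2) = 0.00131;  σ = 2·atan2(√a,√(1−a))
σ = 4.149° → d = Rσ = 3436·0.07242 = 249 nmi

249 nmi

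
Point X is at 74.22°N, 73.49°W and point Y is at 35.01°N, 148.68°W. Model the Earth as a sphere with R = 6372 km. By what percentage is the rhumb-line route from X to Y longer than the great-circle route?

5.2%

Great circle: σ = 0.9160 rad → d_gc = Rσ = 5836.5 km
Rhumb: Δφ = -0.6843, Δλ = -1.3123, Δψ = -1.3232, q = Δφ/Δψ = 0.5172 → d_rh = R√(Δφ²+q²Δλ²) = 6141.5 km
Excess = (6141.5 − 5836.5) / 5836.5 = 305.0 / 5836.5 = 5.23% ≈ 5.2%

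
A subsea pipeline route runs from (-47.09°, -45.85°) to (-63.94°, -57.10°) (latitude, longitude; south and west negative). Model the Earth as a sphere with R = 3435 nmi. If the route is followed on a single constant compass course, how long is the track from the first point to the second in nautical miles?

1077 nmi

Δψ = ln[tan(π/4+φ₂/2)/tan(π/4+φ₁/2)] = -0.5296;  Δφ = -0.2941 rad,  Δλ = -0.1963 rad
q = Δφ/Δψ = 0.5553
d = R·√(Δφ² + q²Δλ²) = 3435·0.31365 = 1077 nmi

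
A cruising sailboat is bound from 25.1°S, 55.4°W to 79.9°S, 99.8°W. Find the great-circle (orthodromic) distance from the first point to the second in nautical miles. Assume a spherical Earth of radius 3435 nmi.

cos σ = sin φ₁ sin φ₂ + cos φ₁ cos φ₂ cos Δλ
      = sin(-25.10°)sin(-79.90°) + cos(-25.10°)cos(-79.90°)cos(-44.40°) = 0.5311
σ = 57.921° → d = Rσ = 3435·1.01091 = 3472 nmi

3472 nmi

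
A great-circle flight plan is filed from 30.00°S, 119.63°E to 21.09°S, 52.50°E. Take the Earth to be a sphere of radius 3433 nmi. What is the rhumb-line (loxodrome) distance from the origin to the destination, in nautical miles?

Δψ = ln[tan(π/4+φ₂/2)/tan(π/4+φ₁/2)] = +0.1726;  Δφ = +0.1555 rad,  Δλ = -1.1716 rad
q = Δφ/Δψ = 0.9009
d = R·√(Δφ² + q²Δλ²) = 3433·1.06695 = 3663 nmi

3663 nmi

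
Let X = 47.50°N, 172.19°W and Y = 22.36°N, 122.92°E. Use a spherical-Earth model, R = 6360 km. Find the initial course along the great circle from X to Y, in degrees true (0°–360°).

267.8°

θ = atan2( sin Δλ·cos φ₂ ,  cos φ₁ sin φ₂ − sin φ₁ cos φ₂ cos Δλ )
  = atan2(-0.8374, -0.0323) = 267.79°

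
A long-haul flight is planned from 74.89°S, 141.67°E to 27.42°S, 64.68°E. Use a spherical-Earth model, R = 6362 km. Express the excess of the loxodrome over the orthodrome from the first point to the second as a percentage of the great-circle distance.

Great circle: σ = 1.0510 rad → d_gc = Rσ = 6686.6 km
Rhumb: Δφ = +0.8285, Δλ = -1.3437, Δψ = +1.5222, q = Δφ/Δψ = 0.5443 → d_rh = R√(Δφ²+q²Δλ²) = 7030.8 km
Excess = (7030.8 − 6686.6) / 6686.6 = 344.2 / 6686.6 = 5.148% ≈ 5.1%

5.1%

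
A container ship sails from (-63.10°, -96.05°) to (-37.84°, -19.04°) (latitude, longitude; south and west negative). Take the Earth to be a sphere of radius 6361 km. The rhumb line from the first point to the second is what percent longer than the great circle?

5.0%

Great circle: σ = 0.8926 rad → d_gc = Rσ = 5677.8 km
Rhumb: Δφ = +0.4409, Δλ = +1.3441, Δψ = +0.7162, q = Δφ/Δψ = 0.6156 → d_rh = R√(Δφ²+q²Δλ²) = 5963.5 km
Excess = (5963.5 − 5677.8) / 5677.8 = 285.7 / 5677.8 = 5.03% ≈ 5.0%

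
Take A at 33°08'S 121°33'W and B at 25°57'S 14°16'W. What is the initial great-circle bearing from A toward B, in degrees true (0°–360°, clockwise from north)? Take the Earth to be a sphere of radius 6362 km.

120.8°

θ = atan2( sin Δλ·cos φ₂ ,  cos φ₁ sin φ₂ − sin φ₁ cos φ₂ cos Δλ )
  = atan2(+0.8586, -0.5125) = 120.83°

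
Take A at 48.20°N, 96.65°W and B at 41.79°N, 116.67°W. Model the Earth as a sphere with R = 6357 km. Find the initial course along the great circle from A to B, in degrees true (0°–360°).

N = sin Δλ·cos φ₂ = -0.2553;  D = cos φ₁ sin φ₂ − sin φ₁ cos φ₂ cos Δλ = -0.0781
initial course = atan2(N, D) = 253.00°

253.0°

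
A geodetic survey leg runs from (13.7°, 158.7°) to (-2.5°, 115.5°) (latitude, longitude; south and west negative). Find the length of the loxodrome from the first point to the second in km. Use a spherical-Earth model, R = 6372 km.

Rhumb course C = atan2(Δλ, Δψ) with Δψ = ln[tan(π/4+φ₂/2)/tan(π/4+φ₁/2)] = -0.2851, Δλ = -0.7540 → C = 249.29°
d = R·|Δφ| / |cos C| = 6372·0.28274 / 0.35365 = 5094 km

5094 km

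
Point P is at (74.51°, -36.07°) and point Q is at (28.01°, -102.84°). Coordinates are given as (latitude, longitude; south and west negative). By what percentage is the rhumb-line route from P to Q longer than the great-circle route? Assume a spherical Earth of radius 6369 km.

3.8%

Great circle: σ = 0.9937 rad → d_gc = Rσ = 6329.1 km
Rhumb: Δφ = -0.8116, Δλ = -1.1654, Δψ = -1.4855, q = Δφ/Δψ = 0.5463 → d_rh = R√(Δφ²+q²Δλ²) = 6569.7 km
Excess = (6569.7 − 6329.1) / 6329.1 = 240.6 / 6329.1 = 3.80% ≈ 3.8%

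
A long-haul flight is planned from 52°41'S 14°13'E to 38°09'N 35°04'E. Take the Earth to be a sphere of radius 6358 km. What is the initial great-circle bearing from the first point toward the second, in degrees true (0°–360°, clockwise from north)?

16.3°

N = sin Δλ·cos φ₂ = +0.2799;  D = cos φ₁ sin φ₂ − sin φ₁ cos φ₂ cos Δλ = +0.9589
initial course = atan2(N, D) = 16.27°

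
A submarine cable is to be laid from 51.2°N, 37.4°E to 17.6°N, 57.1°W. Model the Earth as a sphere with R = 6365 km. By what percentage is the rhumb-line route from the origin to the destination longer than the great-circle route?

Great circle: σ = 1.3809 rad → d_gc = Rσ = 8789.2 km
Rhumb: Δφ = -0.5864, Δλ = -1.6493, Δψ = -0.7316, q = Δφ/Δψ = 0.8016 → d_rh = R√(Δφ²+q²Δλ²) = 9206.1 km
Excess = (9206.1 − 8789.2) / 8789.2 = 416.9 / 8789.2 = 4.74% ≈ 4.7%

4.7%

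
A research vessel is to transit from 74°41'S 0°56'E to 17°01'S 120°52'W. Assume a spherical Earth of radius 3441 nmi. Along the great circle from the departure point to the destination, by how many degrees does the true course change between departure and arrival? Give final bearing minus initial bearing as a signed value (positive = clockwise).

Initial bearing θ₁ = atan2(sin Δλ cos φ₂, cos φ₁ sin φ₂ − sin φ₁ cos φ₂ cos Δλ) = 235.27°
Final bearing θ₂ = (initial bearing from the destination back to the start) + 180° = 346.88°
Δθ = θ₂ − θ₁ = +111.6°

+111.6°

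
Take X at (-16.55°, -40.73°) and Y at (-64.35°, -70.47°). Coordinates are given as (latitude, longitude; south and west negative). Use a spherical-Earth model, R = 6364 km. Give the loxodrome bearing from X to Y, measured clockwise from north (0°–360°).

203.6°

Δψ = ln[tan(π/4+φ₂/2)/tan(π/4+φ₁/2)] = -1.1870
Δλ = -0.5191 rad (taken the short way round)
course = atan2(Δλ, Δψ) = 203.62°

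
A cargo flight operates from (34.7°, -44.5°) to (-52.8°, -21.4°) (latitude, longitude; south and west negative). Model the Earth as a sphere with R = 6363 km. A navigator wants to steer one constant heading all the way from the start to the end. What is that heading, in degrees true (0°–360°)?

166.9°

Meridional parts: M(φ₁)=+0.6465, M(φ₂)=-1.0890 → ΔM = -1.7355;  Δλ = +0.4032 rad
tan C = Δλ / ΔM = -0.2323 → C = 166.92°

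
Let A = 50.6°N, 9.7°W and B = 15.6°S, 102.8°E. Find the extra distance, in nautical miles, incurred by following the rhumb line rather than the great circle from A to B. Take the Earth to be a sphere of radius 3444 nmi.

Great circle: cos σ = sin φ₁ sin φ₂ + cos φ₁ cos φ₂ cos Δλ,  σ = 2.0284 rad → d_gc = 6985.6 nmi
Rhumb line: Δψ = -1.3028, q = Δφ/Δψ = 0.8869, d_rh = R√(Δφ²+q²Δλ²) = 7197.4 nmi
Excess = 7197.4 − 6985.6 = 211.8 ≈ 212 nmi

212 nmi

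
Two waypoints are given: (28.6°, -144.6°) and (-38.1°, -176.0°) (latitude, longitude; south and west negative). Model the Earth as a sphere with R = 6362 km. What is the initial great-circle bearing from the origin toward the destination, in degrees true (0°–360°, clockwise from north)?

205.4°

θ = atan2( sin Δλ·cos φ₂ ,  cos φ₁ sin φ₂ − sin φ₁ cos φ₂ cos Δλ )
  = atan2(-0.4100, -0.8633) = 205.40°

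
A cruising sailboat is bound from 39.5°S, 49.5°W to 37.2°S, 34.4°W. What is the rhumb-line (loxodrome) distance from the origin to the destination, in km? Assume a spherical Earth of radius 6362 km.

1339 km

Rhumb course C = atan2(Δλ, Δψ) with Δψ = ln[tan(π/4+φ₂/2)/tan(π/4+φ₁/2)] = +0.0512, Δλ = +0.2635 → C = 79.01°
d = R·|Δφ| / |cos C| = 6362·0.04014 / 0.19069 = 1339 km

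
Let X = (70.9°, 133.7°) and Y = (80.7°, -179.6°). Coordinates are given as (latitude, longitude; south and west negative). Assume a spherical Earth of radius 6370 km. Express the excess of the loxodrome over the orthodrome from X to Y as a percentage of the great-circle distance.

2.6%

Great circle: σ = 0.2505 rad → d_gc = Rσ = 1595.5 km
Rhumb: Δφ = +0.1710, Δλ = +0.8151, Δψ = +0.7268, q = Δφ/Δψ = 0.2353 → d_rh = R√(Δφ²+q²Δλ²) = 1637.1 km
Excess = (1637.1 − 1595.5) / 1595.5 = 41.6 / 1595.5 = 2.61% ≈ 2.6%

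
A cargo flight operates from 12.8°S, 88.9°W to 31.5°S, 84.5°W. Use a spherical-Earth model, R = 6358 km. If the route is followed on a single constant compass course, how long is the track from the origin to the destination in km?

Rhumb course C = atan2(Δλ, Δψ) with Δψ = ln[tan(π/4+φ₂/2)/tan(π/4+φ₁/2)] = -0.3545, Δλ = +0.0768 → C = 167.78°
d = R·|Δφ| / |cos C| = 6358·0.32638 / 0.97733 = 2123 km

2123 km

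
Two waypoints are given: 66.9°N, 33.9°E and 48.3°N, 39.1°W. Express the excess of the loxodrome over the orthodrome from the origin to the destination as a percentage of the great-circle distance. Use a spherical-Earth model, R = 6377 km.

5.2%

Great circle: σ = 0.7027 rad → d_gc = Rσ = 4481.3 km
Rhumb: Δφ = -0.3246, Δλ = -1.2741, Δψ = -0.6226, q = Δφ/Δψ = 0.5215 → d_rh = R√(Δφ²+q²Δλ²) = 4715.5 km
Excess = (4715.5 − 4481.3) / 4481.3 = 234.2 / 4481.3 = 5.23% ≈ 5.2%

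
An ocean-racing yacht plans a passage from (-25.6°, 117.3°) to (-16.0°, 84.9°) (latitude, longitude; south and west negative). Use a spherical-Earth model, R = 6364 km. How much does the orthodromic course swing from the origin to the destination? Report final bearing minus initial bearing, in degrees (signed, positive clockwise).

Initial bearing θ₁ = atan2(sin Δλ cos φ₂, cos φ₁ sin φ₂ − sin φ₁ cos φ₂ cos Δλ) = 281.21°
Final bearing θ₂ = (initial bearing from the destination back to the start) + 180° = 293.03°
Δθ = θ₂ − θ₁ = +11.8°

+11.8°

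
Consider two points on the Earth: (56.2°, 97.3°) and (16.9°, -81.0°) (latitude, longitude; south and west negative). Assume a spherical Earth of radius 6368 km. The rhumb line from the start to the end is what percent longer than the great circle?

33.4%

Great circle: σ = 1.8655 rad → d_gc = Rσ = 11879.6 km
Rhumb: Δφ = -0.6859, Δλ = -3.1119, Δψ = -0.8920, q = Δφ/Δψ = 0.7690 → d_rh = R√(Δφ²+q²Δλ²) = 15852.4 km
Excess = (15852.4 − 11879.6) / 11879.6 = 3972.8 / 11879.6 = 33.44% ≈ 33.4%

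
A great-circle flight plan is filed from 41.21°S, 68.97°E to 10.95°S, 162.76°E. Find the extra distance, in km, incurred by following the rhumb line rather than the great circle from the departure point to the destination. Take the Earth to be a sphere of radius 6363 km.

278 km

Great circle: cos σ = sin φ₁ sin φ₂ + cos φ₁ cos φ₂ cos Δλ,  σ = 1.4944 rad → d_gc = 9508.9 km
Rhumb line: Δψ = +0.5984, q = Δφ/Δψ = 0.8825, d_rh = R√(Δφ²+q²Δλ²) = 9787.3 km
Excess = 9787.3 − 9508.9 = 278.4 ≈ 278 km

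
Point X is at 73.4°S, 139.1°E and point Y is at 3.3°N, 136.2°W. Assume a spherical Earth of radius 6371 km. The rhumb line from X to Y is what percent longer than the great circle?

Great circle: σ = 1.5996 rad → d_gc = Rσ = 10191.2 km
Rhumb: Δφ = +1.3387, Δλ = +1.4783, Δψ = +1.9826, q = Δφ/Δψ = 0.6752 → d_rh = R√(Δφ²+q²Δλ²) = 10638.6 km
Excess = (10638.6 − 10191.2) / 10191.2 = 447.4 / 10191.2 = 4.39% ≈ 4.4%

4.4%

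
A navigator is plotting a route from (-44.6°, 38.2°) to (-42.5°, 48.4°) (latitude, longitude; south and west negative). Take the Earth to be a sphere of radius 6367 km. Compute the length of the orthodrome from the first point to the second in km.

cos σ = sin φ₁ sin φ₂ + cos φ₁ cos φ₂ cos Δλ
      = sin(-44.60°)sin(-42.50°) + cos(-44.60°)cos(-42.50°)cos(10.20°) = 0.9910
σ = 7.679° → d = Rσ = 6367·0.13403 = 853 km

853 km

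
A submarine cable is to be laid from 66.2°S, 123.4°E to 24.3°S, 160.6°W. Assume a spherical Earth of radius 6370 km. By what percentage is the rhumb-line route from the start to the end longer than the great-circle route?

Great circle: σ = 1.0866 rad → d_gc = Rσ = 6921.7 km
Rhumb: Δφ = +0.7313, Δλ = +1.3265, Δψ = +1.1197, q = Δφ/Δψ = 0.6531 → d_rh = R√(Δφ²+q²Δλ²) = 7221.6 km
Excess = (7221.6 − 6921.7) / 6921.7 = 299.9 / 6921.7 = 4.33% ≈ 4.3%

4.3%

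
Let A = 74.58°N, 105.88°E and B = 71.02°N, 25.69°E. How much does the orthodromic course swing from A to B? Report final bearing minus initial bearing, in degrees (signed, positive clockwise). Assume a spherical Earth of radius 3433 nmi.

Initial bearing θ₁ = atan2(sin Δλ cos φ₂, cos φ₁ sin φ₂ − sin φ₁ cos φ₂ cos Δλ) = 301.71°
Final bearing θ₂ = (initial bearing from the destination back to the start) + 180° = 224.07°
Δθ = θ₂ − θ₁ = -77.6°

-77.6°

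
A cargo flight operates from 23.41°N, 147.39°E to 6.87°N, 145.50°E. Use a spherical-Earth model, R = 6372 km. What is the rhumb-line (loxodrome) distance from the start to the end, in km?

1851 km

Rhumb course C = atan2(Δλ, Δψ) with Δψ = ln[tan(π/4+φ₂/2)/tan(π/4+φ₁/2)] = -0.3003, Δλ = -0.0330 → C = 186.27°
d = R·|Δφ| / |cos C| = 6372·0.28868 / 0.99402 = 1851 km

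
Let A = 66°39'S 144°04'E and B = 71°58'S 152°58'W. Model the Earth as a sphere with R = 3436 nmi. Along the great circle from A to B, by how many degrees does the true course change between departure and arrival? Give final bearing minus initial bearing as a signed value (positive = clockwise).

Initial bearing θ₁ = atan2(sin Δλ cos φ₂, cos φ₁ sin φ₂ − sin φ₁ cos φ₂ cos Δλ) = 131.93°
Final bearing θ₂ = (initial bearing from the destination back to the start) + 180° = 72.26°
Δθ = θ₂ − θ₁ = -59.7°

-59.7°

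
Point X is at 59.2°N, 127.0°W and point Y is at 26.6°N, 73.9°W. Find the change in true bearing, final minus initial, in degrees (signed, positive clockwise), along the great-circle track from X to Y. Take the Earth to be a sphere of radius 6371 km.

At departure: θ₁ = atan2(sin Δλ cos φ₂, cos φ₁ sin φ₂ − sin φ₁ cos φ₂ cos Δλ) = 107.97°
At arrival: θ₂ = atan2(sin Δλ cos φ₁, −cos φ₂ sin φ₁ + sin φ₂ cos φ₁ cos Δλ) = 146.99°
Δθ = θ₂ − θ₁ = +39.0°

+39.0°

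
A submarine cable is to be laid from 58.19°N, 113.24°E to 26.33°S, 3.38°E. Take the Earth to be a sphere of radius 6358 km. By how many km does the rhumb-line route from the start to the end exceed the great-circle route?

397 km

Great circle: cos σ = sin φ₁ sin φ₂ + cos φ₁ cos φ₂ cos Δλ,  σ = 2.1382 rad → d_gc = 13594.4 km
Rhumb line: Δψ = -1.7321, q = Δφ/Δψ = 0.8517, d_rh = R√(Δφ²+q²Δλ²) = 13991.7 km
Excess = 13991.7 − 13594.4 = 397.3 ≈ 397 km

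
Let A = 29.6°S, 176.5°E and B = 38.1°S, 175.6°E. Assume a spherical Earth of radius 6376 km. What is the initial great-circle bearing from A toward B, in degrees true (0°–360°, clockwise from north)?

184.8°

N = sin Δλ·cos φ₂ = -0.0124;  D = cos φ₁ sin φ₂ − sin φ₁ cos φ₂ cos Δλ = -0.1479
initial course = atan2(N, D) = 184.78°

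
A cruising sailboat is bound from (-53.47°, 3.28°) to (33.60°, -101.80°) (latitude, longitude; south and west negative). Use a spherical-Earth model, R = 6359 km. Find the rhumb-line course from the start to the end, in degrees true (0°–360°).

Meridional parts: M(φ₁)=-1.1085, M(φ₂)=+0.6233 → ΔM = +1.7318;  Δλ = -1.8340 rad
tan C = Δλ / ΔM = -1.0590 → C = 313.36°

313.4°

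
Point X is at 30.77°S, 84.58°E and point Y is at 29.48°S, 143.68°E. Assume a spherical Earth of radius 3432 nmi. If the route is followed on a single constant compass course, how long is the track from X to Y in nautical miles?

3063 nmi

Δψ = ln[tan(π/4+φ₂/2)/tan(π/4+φ₁/2)] = +0.0260;  Δφ = +0.0225 rad,  Δλ = +1.0315 rad
q = Δφ/Δψ = 0.8649
d = R·√(Δφ² + q²Δλ²) = 3432·0.89242 = 3063 nmi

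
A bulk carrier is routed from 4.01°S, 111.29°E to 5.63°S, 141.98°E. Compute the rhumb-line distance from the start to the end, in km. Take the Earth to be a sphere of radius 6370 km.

3405 km

Δψ = ln[tan(π/4+φ₂/2)/tan(π/4+φ₁/2)] = -0.0284;  Δφ = -0.0283 rad,  Δλ = +0.5356 rad
q = Δφ/Δψ = 0.9964
d = R·√(Δφ² + q²Δλ²) = 6370·0.53448 = 3405 km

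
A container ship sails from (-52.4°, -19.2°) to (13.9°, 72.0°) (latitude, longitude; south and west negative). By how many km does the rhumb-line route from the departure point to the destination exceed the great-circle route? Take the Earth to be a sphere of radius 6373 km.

228 km

Great circle: cos σ = sin φ₁ sin φ₂ + cos φ₁ cos φ₂ cos Δλ,  σ = 1.7749 rad → d_gc = 11311.7 km
Rhumb line: Δψ = +1.3226, q = Δφ/Δψ = 0.8749, d_rh = R√(Δφ²+q²Δλ²) = 11539.4 km
Excess = 11539.4 − 11311.7 = 227.7 ≈ 228 km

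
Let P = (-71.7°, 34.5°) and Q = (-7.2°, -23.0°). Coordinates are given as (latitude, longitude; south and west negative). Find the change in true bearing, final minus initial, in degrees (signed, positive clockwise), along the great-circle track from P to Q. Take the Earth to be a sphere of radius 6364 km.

+44.8°

At departure: θ₁ = atan2(sin Δλ cos φ₂, cos φ₁ sin φ₂ − sin φ₁ cos φ₂ cos Δλ) = 299.15°
At arrival: θ₂ = atan2(sin Δλ cos φ₁, −cos φ₂ sin φ₁ + sin φ₂ cos φ₁ cos Δλ) = 343.95°
Δθ = θ₂ − θ₁ = +44.8°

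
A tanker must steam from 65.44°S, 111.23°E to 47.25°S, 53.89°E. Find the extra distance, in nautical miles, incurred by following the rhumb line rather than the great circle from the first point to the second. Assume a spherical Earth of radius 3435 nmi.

Great circle: cos σ = sin φ₁ sin φ₂ + cos φ₁ cos φ₂ cos Δλ,  σ = 0.6091 rad → d_gc = 2092.4 nmi
Rhumb line: Δψ = +0.5867, q = Δφ/Δψ = 0.5411, d_rh = R√(Δφ²+q²Δλ²) = 2156.2 nmi
Excess = 2156.2 − 2092.4 = 63.8 ≈ 64 nmi

64 nmi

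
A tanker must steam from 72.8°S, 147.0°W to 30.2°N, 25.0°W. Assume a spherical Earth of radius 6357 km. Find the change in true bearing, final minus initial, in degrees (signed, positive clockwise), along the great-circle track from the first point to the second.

Initial bearing θ₁ = atan2(sin Δλ cos φ₂, cos φ₁ sin φ₂ − sin φ₁ cos φ₂ cos Δλ) = 111.50°
Final bearing θ₂ = (initial bearing from the destination back to the start) + 180° = 18.56°
Δθ = θ₂ − θ₁ = -92.9°

-92.9°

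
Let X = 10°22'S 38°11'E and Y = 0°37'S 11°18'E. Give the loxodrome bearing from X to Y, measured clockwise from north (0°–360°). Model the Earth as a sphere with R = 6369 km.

290.0°

Meridional parts: M(φ₁)=-0.1819, M(φ₂)=-0.0108 → ΔM = +0.1712;  Δλ = -0.4692 rad
tan C = Δλ / ΔM = -2.7412 → C = 290.04°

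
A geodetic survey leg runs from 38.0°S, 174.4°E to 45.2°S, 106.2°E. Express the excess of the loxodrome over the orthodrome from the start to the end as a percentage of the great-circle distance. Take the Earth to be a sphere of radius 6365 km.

Great circle: σ = 0.8723 rad → d_gc = Rσ = 5552.2 km
Rhumb: Δφ = -0.1257, Δλ = -1.1903, Δψ = -0.1683, q = Δφ/Δψ = 0.7465 → d_rh = R√(Δφ²+q²Δλ²) = 5712.2 km
Excess = (5712.2 − 5552.2) / 5552.2 = 160.0 / 5552.2 = 2.88% ≈ 2.9%

2.9%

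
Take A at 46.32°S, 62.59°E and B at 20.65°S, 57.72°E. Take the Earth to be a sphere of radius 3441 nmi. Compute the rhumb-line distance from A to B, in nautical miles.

Δψ = ln[tan(π/4+φ₂/2)/tan(π/4+φ₁/2)] = +0.5459;  Δφ = +0.4480 rad,  Δλ = -0.0850 rad
q = Δφ/Δψ = 0.8208
d = R·√(Δφ² + q²Δλ²) = 3441·0.45342 = 1560 nmi

1560 nmi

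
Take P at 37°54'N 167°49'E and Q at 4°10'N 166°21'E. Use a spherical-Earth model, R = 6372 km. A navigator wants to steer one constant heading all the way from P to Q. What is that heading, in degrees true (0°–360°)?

182.3°

Meridional parts: M(φ₁)=+0.7158, M(φ₂)=+0.0728 → ΔM = -0.6430;  Δλ = -0.0256 rad
tan C = Δλ / ΔM = +0.0398 → C = 182.28°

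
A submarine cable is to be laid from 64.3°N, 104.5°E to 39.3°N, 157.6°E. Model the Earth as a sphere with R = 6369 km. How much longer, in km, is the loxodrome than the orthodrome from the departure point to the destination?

103 km

Great circle: cos σ = sin φ₁ sin φ₂ + cos φ₁ cos φ₂ cos Δλ,  σ = 0.6885 rad → d_gc = 4384.9 km
Rhumb line: Δψ = -0.7309, q = Δφ/Δψ = 0.5970, d_rh = R√(Δφ²+q²Δλ²) = 4487.8 km
Excess = 4487.8 − 4384.9 = 102.9 ≈ 103 km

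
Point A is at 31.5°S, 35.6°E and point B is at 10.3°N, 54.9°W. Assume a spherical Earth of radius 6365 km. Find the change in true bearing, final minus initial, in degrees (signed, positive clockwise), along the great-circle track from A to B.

Initial bearing θ₁ = atan2(sin Δλ cos φ₂, cos φ₁ sin φ₂ − sin φ₁ cos φ₂ cos Δλ) = 278.55°
Final bearing θ₂ = (initial bearing from the destination back to the start) + 180° = 301.02°
Δθ = θ₂ − θ₁ = +22.5°

+22.5°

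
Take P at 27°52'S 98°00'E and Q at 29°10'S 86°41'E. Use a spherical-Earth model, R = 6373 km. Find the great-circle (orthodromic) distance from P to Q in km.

cos σ = sin φ₁ sin φ₂ + cos φ₁ cos φ₂ cos Δλ
      = sin(-27.87°)sin(-29.17°) + cos(-27.87°)cos(-29.17°)cos(-11.32°) = 0.9847
σ = 10.024° → d = Rσ = 6373·0.17496 = 1115 km

1115 km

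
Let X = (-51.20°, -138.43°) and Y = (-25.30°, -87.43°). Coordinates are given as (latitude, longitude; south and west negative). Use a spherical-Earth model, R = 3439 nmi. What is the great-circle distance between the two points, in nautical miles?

cos σ = sin φ₁ sin φ₂ + cos φ₁ cos φ₂ cos Δλ
      = sin(-51.20°)sin(-25.30°) + cos(-51.20°)cos(-25.30°)cos(51.00°) = 0.6896
σ = 46.404° → d = Rσ = 3439·0.80991 = 2785 nmi

2785 nmi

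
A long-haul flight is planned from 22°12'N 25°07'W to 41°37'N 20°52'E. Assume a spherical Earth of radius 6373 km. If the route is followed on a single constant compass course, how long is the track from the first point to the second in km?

Rhumb course C = atan2(Δλ, Δψ) with Δψ = ln[tan(π/4+φ₂/2)/tan(π/4+φ₁/2)] = +0.4027, Δλ = +0.8026 → C = 63.36°
d = R·|Δφ| / |cos C| = 6373·0.33888 / 0.44844 = 4816 km

4816 km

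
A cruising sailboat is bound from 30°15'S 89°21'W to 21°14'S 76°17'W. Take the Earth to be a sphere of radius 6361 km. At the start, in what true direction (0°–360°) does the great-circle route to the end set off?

N = sin Δλ·cos φ₂ = +0.2107;  D = cos φ₁ sin φ₂ − sin φ₁ cos φ₂ cos Δλ = +0.1446
initial course = atan2(N, D) = 55.55°

55.6°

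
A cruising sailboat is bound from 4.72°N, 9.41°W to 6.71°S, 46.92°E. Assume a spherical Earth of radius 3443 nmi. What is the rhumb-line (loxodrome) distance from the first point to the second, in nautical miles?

Rhumb course C = atan2(Δλ, Δψ) with Δψ = ln[tan(π/4+φ₂/2)/tan(π/4+φ₁/2)] = -0.1999, Δλ = +0.9831 → C = 101.49°
d = R·|Δφ| / |cos C| = 3443·0.19949 / 0.19921 = 3448 nmi

3448 nmi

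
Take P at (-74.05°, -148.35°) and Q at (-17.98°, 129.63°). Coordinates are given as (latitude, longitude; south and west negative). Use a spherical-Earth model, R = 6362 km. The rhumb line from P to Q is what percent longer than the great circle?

5.3%

Great circle: σ = 1.2312 rad → d_gc = Rσ = 7833.0 km
Rhumb: Δφ = +0.9786, Δλ = -1.4315, Δψ = +1.6463, q = Δφ/Δψ = 0.5944 → d_rh = R√(Δφ²+q²Δλ²) = 8250.3 km
Excess = (8250.3 − 7833.0) / 7833.0 = 417.3 / 7833.0 = 5.33% ≈ 5.3%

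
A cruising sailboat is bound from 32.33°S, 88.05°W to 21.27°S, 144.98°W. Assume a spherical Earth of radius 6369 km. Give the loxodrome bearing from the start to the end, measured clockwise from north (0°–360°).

282.3°

Δψ = ln[tan(π/4+φ₂/2)/tan(π/4+φ₁/2)] = +0.2168
Δλ = -0.9936 rad (taken the short way round)
course = atan2(Δλ, Δψ) = 282.31°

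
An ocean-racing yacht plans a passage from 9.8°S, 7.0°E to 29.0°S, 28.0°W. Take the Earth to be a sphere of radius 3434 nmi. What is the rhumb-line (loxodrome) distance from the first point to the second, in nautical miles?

2279 nmi

Rhumb course C = atan2(Δλ, Δψ) with Δψ = ln[tan(π/4+φ₂/2)/tan(π/4+φ₁/2)] = -0.3574, Δλ = -0.6109 → C = 239.67°
d = R·|Δφ| / |cos C| = 3434·0.33510 / 0.50496 = 2279 nmi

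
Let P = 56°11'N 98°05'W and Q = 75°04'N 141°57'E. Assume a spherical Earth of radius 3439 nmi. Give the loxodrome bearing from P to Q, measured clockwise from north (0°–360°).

Δψ = ln[tan(π/4+φ₂/2)/tan(π/4+φ₁/2)] = +0.8413
Δλ = -2.0938 rad (taken the short way round)
course = atan2(Δλ, Δψ) = 291.89°

291.9°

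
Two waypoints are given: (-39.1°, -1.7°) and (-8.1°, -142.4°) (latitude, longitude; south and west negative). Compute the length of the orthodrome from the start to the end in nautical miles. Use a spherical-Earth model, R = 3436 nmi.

7219 nmi

cos σ = sin φ₁ sin φ₂ + cos φ₁ cos φ₂ cos Δλ
      = sin(-39.10°)sin(-8.10°) + cos(-39.10°)cos(-8.10°)cos(-140.70°) = -0.5057
σ = 120.377° → d = Rσ = 3436·2.10097 = 7219 nmi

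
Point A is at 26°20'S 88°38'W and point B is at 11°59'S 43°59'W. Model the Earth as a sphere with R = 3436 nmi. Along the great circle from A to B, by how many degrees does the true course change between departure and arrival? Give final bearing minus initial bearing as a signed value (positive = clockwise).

Initial bearing θ₁ = atan2(sin Δλ cos φ₂, cos φ₁ sin φ₂ − sin φ₁ cos φ₂ cos Δλ) = 79.89°
Final bearing θ₂ = (initial bearing from the destination back to the start) + 180° = 64.42°
Δθ = θ₂ − θ₁ = -15.5°

-15.5°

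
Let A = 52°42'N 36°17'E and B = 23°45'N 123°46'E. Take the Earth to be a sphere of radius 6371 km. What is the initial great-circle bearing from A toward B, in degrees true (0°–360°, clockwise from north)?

76.9°

N = sin Δλ·cos φ₂ = +0.9144;  D = cos φ₁ sin φ₂ − sin φ₁ cos φ₂ cos Δλ = +0.2121
initial course = atan2(N, D) = 76.94°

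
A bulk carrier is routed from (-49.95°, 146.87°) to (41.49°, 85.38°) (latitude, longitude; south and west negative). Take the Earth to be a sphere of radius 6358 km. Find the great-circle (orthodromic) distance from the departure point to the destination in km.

11772 km

cos σ = sin φ₁ sin φ₂ + cos φ₁ cos φ₂ cos Δλ
      = sin(-49.95°)sin(41.49°) + cos(-49.95°)cos(41.49°)cos(-61.49°) = -0.2771
σ = 106.085° → d = Rσ = 6358·1.85153 = 11772 km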